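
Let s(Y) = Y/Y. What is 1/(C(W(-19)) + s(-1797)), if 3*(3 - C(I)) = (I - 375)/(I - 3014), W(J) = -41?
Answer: 705/2788 ≈ 0.25287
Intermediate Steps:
C(I) = 3 - (-375 + I)/(3*(-3014 + I)) (C(I) = 3 - (I - 375)/(3*(I - 3014)) = 3 - (-375 + I)/(3*(-3014 + I)))
s(Y) = 1
1/(C(W(-19)) + s(-1797)) = 1/((-26751 + 8*(-41))/(3*(-3014 - 41)) + 1) = 1/((⅓)*(-26751 - 328)/(-3055) + 1) = 1/((⅓)*(-1/3055)*(-27079) + 1) = 1/(2083/705 + 1) = 1/(2788/705) = 705/2788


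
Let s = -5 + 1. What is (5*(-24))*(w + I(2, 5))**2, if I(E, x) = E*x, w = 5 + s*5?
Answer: -3000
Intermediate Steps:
s = -4
w = -15 (w = 5 - 4*5 = 5 - 20 = -15)
(5*(-24))*(w + I(2, 5))**2 = (5*(-24))*(-15 + 2*5)**2 = -120*(-15 + 10)**2 = -120*(-5)**2 = -120*25 = -3000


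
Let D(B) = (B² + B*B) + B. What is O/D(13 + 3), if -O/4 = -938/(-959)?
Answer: -67/9042 ≈ -0.0074099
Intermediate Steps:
O = -536/137 (O = -(-3752)/(-959) = -(-3752)*(-1)/959 = -4*134/137 = -536/137 ≈ -3.9124)
D(B) = B + 2*B² (D(B) = (B² + B²) + B = 2*B² + B = B + 2*B²)
O/D(13 + 3) = -536*1/((1 + 2*(13 + 3))*(13 + 3))/137 = -536*1/(16*(1 + 2*16))/137 = -536*1/(16*(1 + 32))/137 = -536/(137*(16*33)) = -536/137/528 = -536/137*1/528 = -67/9042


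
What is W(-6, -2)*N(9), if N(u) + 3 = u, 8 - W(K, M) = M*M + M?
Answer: 36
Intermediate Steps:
W(K, M) = 8 - M - M² (W(K, M) = 8 - (M*M + M) = 8 - (M² + M) = 8 - (M + M²) = 8 + (-M - M²) = 8 - M - M²)
N(u) = -3 + u
W(-6, -2)*N(9) = (8 - 1*(-2) - 1*(-2)²)*(-3 + 9) = (8 + 2 - 1*4)*6 = (8 + 2 - 4)*6 = 6*6 = 36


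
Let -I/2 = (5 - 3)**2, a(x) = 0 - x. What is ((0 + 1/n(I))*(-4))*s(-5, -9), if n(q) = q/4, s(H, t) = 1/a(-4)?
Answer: 1/2 ≈ 0.50000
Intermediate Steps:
a(x) = -x
I = -8 (I = -2*(5 - 3)**2 = -2*2**2 = -2*4 = -8)
s(H, t) = 1/4 (s(H, t) = 1/(-1*(-4)) = 1/4)
n(q) = q/4 (n(q) = q*(1/4) = q/4)
((0 + 1/n(I))*(-4))*s(-5, -9) = ((0 + 1/((1/4)*(-8)))*(-4))*(1/4) = ((0 + 1/(-2))*(-4))*(1/4) = ((0 - 1/2)*(-4))*(1/4) = -1/2*(-4)*(1/4) = 2*(1/4) = 1/2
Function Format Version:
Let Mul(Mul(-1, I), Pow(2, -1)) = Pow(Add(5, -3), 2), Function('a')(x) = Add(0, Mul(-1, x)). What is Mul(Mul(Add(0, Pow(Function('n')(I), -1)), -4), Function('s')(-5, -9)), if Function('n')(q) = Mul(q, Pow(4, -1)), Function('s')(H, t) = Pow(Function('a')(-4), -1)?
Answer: Rational(1, 2) ≈ 0.50000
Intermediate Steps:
Function('a')(x) = Mul(-1, x)
I = -8 (I = Mul(-2, Pow(Add(5, -3), 2)) = Mul(-2, Pow(2, 2)) = Mul(-2, 4) = -8)
Function('s')(H, t) = Rational(1, 4) (Function('s')(H, t) = Pow(Mul(-1, -4), -1) = Pow(4, -1) = Rational(1, 4))
Function('n')(q) = Mul(Rational(1, 4), q) (Function('n')(q) = Mul(q, Rational(1, 4)) = Mul(Rational(1, 4), q))
Mul(Mul(Add(0, Pow(Function('n')(I), -1)), -4), Function('s')(-5, -9)) = Mul(Mul(Add(0, Pow(Mul(Rational(1, 4), -8), -1)), -4), Rational(1, 4)) = Mul(Mul(Add(0, Pow(-2, -1)), -4), Rational(1, 4)) = Mul(Mul(Add(0, Rational(-1, 2)), -4), Rational(1, 4)) = Mul(Mul(Rational(-1, 2), -4), Rational(1, 4)) = Mul(2, Rational(1, 4)) = Rational(1, 2)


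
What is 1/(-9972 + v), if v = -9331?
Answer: -1/19303 ≈ -5.1805e-5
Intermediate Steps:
1/(-9972 + v) = 1/(-9972 - 9331) = 1/(-19303) = -1/19303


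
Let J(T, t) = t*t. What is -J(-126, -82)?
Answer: -6724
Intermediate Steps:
J(T, t) = t²
-J(-126, -82) = -1*(-82)² = -1*6724 = -6724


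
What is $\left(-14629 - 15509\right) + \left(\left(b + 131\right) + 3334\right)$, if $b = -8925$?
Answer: $-35598$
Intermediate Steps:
$\left(-14629 - 15509\right) + \left(\left(b + 131\right) + 3334\right) = \left(-14629 - 15509\right) + \left(\left(-8925 + 131\right) + 3334\right) = \left(-14629 - 15509\right) + \left(-8794 + 3334\right) = -30138 - 5460 = -35598$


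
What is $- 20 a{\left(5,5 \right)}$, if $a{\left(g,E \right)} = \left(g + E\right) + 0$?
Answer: $-200$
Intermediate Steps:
$a{\left(g,E \right)} = E + g$ ($a{\left(g,E \right)} = \left(E + g\right) + 0 = E + g$)
$- 20 a{\left(5,5 \right)} = - 20 \left(5 + 5\right) = \left(-20\right) 10 = -200$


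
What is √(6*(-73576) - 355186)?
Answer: 7*I*√16258 ≈ 892.55*I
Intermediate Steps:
√(6*(-73576) - 355186) = √(-441456 - 355186) = √(-796642) = 7*I*√16258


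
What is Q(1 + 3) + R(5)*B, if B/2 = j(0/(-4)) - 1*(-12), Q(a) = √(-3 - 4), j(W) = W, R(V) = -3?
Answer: -72 + I*√7 ≈ -72.0 + 2.6458*I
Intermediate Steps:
Q(a) = I*√7 (Q(a) = √(-7) = I*√7)
B = 24 (B = 2*(0/(-4) - 1*(-12)) = 2*(0*(-¼) + 12) = 2*(0 + 12) = 2*12 = 24)
Q(1 + 3) + R(5)*B = I*√7 - 3*24 = I*√7 - 72 = -72 + I*√7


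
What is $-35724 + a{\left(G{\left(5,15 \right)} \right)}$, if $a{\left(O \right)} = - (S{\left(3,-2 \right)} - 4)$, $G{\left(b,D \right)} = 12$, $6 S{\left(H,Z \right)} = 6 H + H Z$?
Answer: $-35722$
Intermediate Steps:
$S{\left(H,Z \right)} = H + \frac{H Z}{6}$ ($S{\left(H,Z \right)} = \frac{6 H + H Z}{6} = H + \frac{H Z}{6}$)
$a{\left(O \right)} = 2$ ($a{\left(O \right)} = - (\frac{1}{6} \cdot 3 \left(6 - 2\right) - 4) = - (\frac{1}{6} \cdot 3 \cdot 4 - 4) = - (2 - 4) = \left(-1\right) \left(-2\right) = 2$)
$-35724 + a{\left(G{\left(5,15 \right)} \right)} = -35724 + 2 = -35722$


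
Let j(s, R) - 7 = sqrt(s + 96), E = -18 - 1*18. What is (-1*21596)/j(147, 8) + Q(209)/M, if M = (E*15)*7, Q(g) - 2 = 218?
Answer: 14284687/18333 - 97182*sqrt(3)/97 ≈ -956.12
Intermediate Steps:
E = -36 (E = -18 - 18 = -36)
Q(g) = 220 (Q(g) = 2 + 218 = 220)
j(s, R) = 7 + sqrt(96 + s) (j(s, R) = 7 + sqrt(s + 96) = 7 + sqrt(96 + s))
M = -3780 (M = -36*15*7 = -540*7 = -3780)
(-1*21596)/j(147, 8) + Q(209)/M = (-1*21596)/(7 + sqrt(96 + 147)) + 220/(-3780) = -21596/(7 + sqrt(243)) + 220*(-1/3780) = -21596/(7 + 9*sqrt(3)) - 11/189 = -11/189 - 21596/(7 + 9*sqrt(3))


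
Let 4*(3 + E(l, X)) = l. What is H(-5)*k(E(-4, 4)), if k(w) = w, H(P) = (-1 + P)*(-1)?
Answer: -24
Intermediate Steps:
H(P) = 1 - P
E(l, X) = -3 + l/4
H(-5)*k(E(-4, 4)) = (1 - 1*(-5))*(-3 + (1/4)*(-4)) = (1 + 5)*(-3 - 1) = 6*(-4) = -24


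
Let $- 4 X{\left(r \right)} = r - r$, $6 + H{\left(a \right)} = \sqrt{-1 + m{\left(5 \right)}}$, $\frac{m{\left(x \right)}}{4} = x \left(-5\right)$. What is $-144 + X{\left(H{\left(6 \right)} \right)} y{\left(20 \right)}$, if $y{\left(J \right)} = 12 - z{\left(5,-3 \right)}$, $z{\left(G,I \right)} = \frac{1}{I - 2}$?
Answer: $-144$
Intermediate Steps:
$m{\left(x \right)} = - 20 x$ ($m{\left(x \right)} = 4 x \left(-5\right) = 4 \left(- 5 x\right) = - 20 x$)
$z{\left(G,I \right)} = \frac{1}{-2 + I}$
$H{\left(a \right)} = -6 + i \sqrt{101}$ ($H{\left(a \right)} = -6 + \sqrt{-1 - 100} = -6 + \sqrt{-101} = -6 + i \sqrt{101}$)
$y{\left(J \right)} = \frac{61}{5}$ ($y{\left(J \right)} = 12 - \frac{1}{-2 - 3} = 12 - \frac{1}{-5} = 12 - - \frac{1}{5} = 12 + \frac{1}{5} = \frac{61}{5}$)
$X{\left(r \right)} = 0$ ($X{\left(r \right)} = - \frac{r - r}{4} = \left(- \frac{1}{4}\right) 0 = 0$)
$-144 + X{\left(H{\left(6 \right)} \right)} y{\left(20 \right)} = -144 + 0 \cdot \frac{61}{5} = -144 + 0 = -144$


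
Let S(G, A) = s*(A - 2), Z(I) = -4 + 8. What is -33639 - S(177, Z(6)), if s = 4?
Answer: -33647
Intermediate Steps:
Z(I) = 4
S(G, A) = -8 + 4*A (S(G, A) = 4*(A - 2) = 4*(-2 + A) = -8 + 4*A)
-33639 - S(177, Z(6)) = -33639 - (-8 + 4*4) = -33639 - (-8 + 16) = -33639 - 1*8 = -33639 - 8 = -33647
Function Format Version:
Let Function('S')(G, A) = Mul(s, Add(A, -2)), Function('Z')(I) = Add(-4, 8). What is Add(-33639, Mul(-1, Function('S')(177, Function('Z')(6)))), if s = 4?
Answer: -33647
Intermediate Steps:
Function('Z')(I) = 4
Function('S')(G, A) = Add(-8, Mul(4, A)) (Function('S')(G, A) = Mul(4, Add(A, -2)) = Mul(4, Add(-2, A)) = Add(-8, Mul(4, A)))
Add(-33639, Mul(-1, Function('S')(177, Function('Z')(6)))) = Add(-33639, Mul(-1, Add(-8, Mul(4, 4)))) = Add(-33639, Mul(-1, Add(-8, 16))) = Add(-33639, Mul(-1, 8)) = Add(-33639, -8) = -33647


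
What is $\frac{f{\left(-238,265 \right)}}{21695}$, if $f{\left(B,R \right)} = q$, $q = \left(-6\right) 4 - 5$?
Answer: $- \frac{29}{21695} \approx -0.0013367$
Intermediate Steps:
$q = -29$ ($q = -24 - 5 = -29$)
$f{\left(B,R \right)} = -29$
$\frac{f{\left(-238,265 \right)}}{21695} = - \frac{29}{21695}$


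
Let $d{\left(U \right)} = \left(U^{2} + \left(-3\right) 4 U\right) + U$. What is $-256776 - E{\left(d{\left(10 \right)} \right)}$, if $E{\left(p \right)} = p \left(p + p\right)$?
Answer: $-256976$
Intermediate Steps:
$d{\left(U \right)} = U^{2} - 11 U$ ($d{\left(U \right)} = \left(U^{2} - 12 U\right) + U = U^{2} - 11 U$)
$E{\left(p \right)} = 2 p^{2}$ ($E{\left(p \right)} = p 2 p = 2 p^{2}$)
$-256776 - E{\left(d{\left(10 \right)} \right)} = -256776 - 2 \left(10 \left(-11 + 10\right)\right)^{2} = -256776 - 2 \left(10 \left(-1\right)\right)^{2} = -256776 - 2 \left(-10\right)^{2} = -256776 - 2 \cdot 100 = -256776 - 200 = -256976$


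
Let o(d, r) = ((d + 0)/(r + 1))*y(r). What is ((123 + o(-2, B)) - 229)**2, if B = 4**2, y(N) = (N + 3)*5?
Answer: 3968064/289 ≈ 13730.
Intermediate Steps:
y(N) = 15 + 5*N (y(N) = (3 + N)*5 = 15 + 5*N)
B = 16
o(d, r) = d*(15 + 5*r)/(1 + r) (o(d, r) = ((d + 0)/(r + 1))*(15 + 5*r) = (d/(1 + r))*(15 + 5*r) = d*(15 + 5*r)/(1 + r))
((123 + o(-2, B)) - 229)**2 = ((123 + 5*(-2)*(3 + 16)/(1 + 16)) - 229)**2 = ((123 + 5*(-2)*19/17) - 229)**2 = ((123 + 5*(-2)*(1/17)*19) - 229)**2 = ((123 - 190/17) - 229)**2 = (1901/17 - 229)**2 = (-1992/17)**2 = 3968064/289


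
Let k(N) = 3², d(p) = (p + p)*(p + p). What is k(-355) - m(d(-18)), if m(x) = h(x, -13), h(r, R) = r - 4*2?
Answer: -1279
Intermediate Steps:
d(p) = 4*p² (d(p) = (2*p)*(2*p) = 4*p²)
k(N) = 9
h(r, R) = -8 + r (h(r, R) = r - 8 = -8 + r)
m(x) = -8 + x
k(-355) - m(d(-18)) = 9 - (-8 + 4*(-18)²) = 9 - (-8 + 4*324) = 9 - (-8 + 1296) = 9 - 1*1288 = 9 - 1288 = -1279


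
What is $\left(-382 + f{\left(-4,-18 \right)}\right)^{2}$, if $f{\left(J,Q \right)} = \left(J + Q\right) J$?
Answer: $86436$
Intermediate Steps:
$f{\left(J,Q \right)} = J \left(J + Q\right)$
$\left(-382 + f{\left(-4,-18 \right)}\right)^{2} = \left(-382 - 4 \left(-4 - 18\right)\right)^{2} = \left(-382 - -88\right)^{2} = \left(-382 + 88\right)^{2} = \left(-294\right)^{2} = 86436$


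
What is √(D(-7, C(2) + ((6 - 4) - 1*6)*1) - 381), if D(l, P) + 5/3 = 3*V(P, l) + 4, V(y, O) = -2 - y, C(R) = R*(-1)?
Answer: 10*I*√33/3 ≈ 19.149*I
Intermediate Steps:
C(R) = -R
D(l, P) = -11/3 - 3*P (D(l, P) = -5/3 + (3*(-2 - P) + 4) = -5/3 + ((-6 - 3*P) + 4) = -5/3 + (-2 - 3*P) = -11/3 - 3*P)
√(D(-7, C(2) + ((6 - 4) - 1*6)*1) - 381) = √((-11/3 - 3*(-1*2 + ((6 - 4) - 1*6)*1)) - 381) = √((-11/3 - 3*(-2 + (2 - 6)*1)) - 381) = √((-11/3 - 3*(-2 - 4*1)) - 381) = √((-11/3 - 3*(-2 - 4)) - 381) = √((-11/3 - 3*(-6)) - 381) = √((-11/3 + 18) - 381) = √(43/3 - 381) = √(-1100/3) = 10*I*√33/3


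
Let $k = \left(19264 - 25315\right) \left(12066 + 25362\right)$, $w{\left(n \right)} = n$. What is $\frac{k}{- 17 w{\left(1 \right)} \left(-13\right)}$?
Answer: $- \frac{226476828}{221} \approx -1.0248 \cdot 10^{6}$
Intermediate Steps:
$k = -226476828$ ($k = \left(-6051\right) 37428 = -226476828$)
$\frac{k}{- 17 w{\left(1 \right)} \left(-13\right)} = - \frac{226476828}{\left(-17\right) 1 \left(-13\right)} = - \frac{226476828}{\left(-17\right) \left(-13\right)} = - \frac{226476828}{221}$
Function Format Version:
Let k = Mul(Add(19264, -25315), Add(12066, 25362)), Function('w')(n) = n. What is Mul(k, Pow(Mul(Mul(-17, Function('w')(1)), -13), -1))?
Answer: Rational(-226476828, 221) ≈ -1.0248e+6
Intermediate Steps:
k = -226476828 (k = Mul(-6051, 37428) = -226476828)
Mul(k, Pow(Mul(Mul(-17, Function('w')(1)), -13), -1)) = Mul(-226476828, Pow(Mul(Mul(-17, 1), -13), -1)) = Mul(-226476828, Pow(Mul(-17, -13), -1)) = Mul(-226476828, Pow(221, -1)) = Mul(-226476828, Rational(1, 221)) = Rational(-226476828, 221)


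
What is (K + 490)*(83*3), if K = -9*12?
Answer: 95118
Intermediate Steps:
K = -108
(K + 490)*(83*3) = (-108 + 490)*(83*3) = 382*249 = 95118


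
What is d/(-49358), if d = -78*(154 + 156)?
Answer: 12090/24679 ≈ 0.48989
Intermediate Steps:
d = -24180 (d = -78*310 = -24180)
d/(-49358) = -24180/(-49358) = -24180*(-1/49358) = 12090/24679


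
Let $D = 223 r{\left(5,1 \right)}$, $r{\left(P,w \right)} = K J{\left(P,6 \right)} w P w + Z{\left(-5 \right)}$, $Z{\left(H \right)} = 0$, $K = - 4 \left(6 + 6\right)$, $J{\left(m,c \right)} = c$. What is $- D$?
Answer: $321120$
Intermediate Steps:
$K = -48$ ($K = \left(-4\right) 12 = -48$)
$r{\left(P,w \right)} = - 288 P w^{2}$ ($r{\left(P,w \right)} = \left(-48\right) 6 w P w + 0 = - 288 w P w + 0 = - 288 P w w + 0 = - 288 P w^{2} + 0 = - 288 P w^{2}$)
$D = -321120$ ($D = 223 \left(\left(-288\right) 5 \cdot 1^{2}\right) = 223 \left(\left(-288\right) 5 \cdot 1\right) = 223 \left(-1440\right) = -321120$)
$- D = \left(-1\right) \left(-321120\right) = 321120$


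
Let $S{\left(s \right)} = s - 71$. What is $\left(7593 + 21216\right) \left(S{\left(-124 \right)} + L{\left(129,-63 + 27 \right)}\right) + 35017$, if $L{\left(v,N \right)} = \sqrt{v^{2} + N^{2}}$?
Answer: $-5582738 + 86427 \sqrt{1993} \approx -1.7244 \cdot 10^{6}$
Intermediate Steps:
$S{\left(s \right)} = -71 + s$
$L{\left(v,N \right)} = \sqrt{N^{2} + v^{2}}$
$\left(7593 + 21216\right) \left(S{\left(-124 \right)} + L{\left(129,-63 + 27 \right)}\right) + 35017 = \left(7593 + 21216\right) \left(\left(-71 - 124\right) + \sqrt{\left(-63 + 27\right)^{2} + 129^{2}}\right) + 35017 = 28809 \left(-195 + \sqrt{\left(-36\right)^{2} + 16641}\right) + 35017 = 28809 \left(-195 + \sqrt{1296 + 16641}\right) + 35017 = 28809 \left(-195 + \sqrt{17937}\right) + 35017 = 28809 \left(-195 + 3 \sqrt{1993}\right) + 35017 = \left(-5617755 + 86427 \sqrt{1993}\right) + 35017 = -5582738 + 86427 \sqrt{1993}$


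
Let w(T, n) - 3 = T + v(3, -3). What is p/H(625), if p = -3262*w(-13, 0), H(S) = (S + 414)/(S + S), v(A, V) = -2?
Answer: 48930000/1039 ≈ 47093.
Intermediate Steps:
H(S) = (414 + S)/(2*S) (H(S) = (414 + S)/((2*S)) = (414 + S)*(1/(2*S)) = (414 + S)/(2*S))
w(T, n) = 1 + T (w(T, n) = 3 + (T - 2) = 3 + (-2 + T) = 1 + T)
p = 39144 (p = -3262*(1 - 13) = -3262*(-12) = 39144)
p/H(625) = 39144/(((½)*(414 + 625)/625)) = 39144/(((½)*(1/625)*1039)) = 39144/(1039/1250) = 39144*(1250/1039) = 48930000/1039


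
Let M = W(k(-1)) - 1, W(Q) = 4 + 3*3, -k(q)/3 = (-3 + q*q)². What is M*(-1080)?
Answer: -12960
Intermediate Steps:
k(q) = -3*(-3 + q²)² (k(q) = -3*(-3 + q*q)² = -3*(-3 + q²)²)
W(Q) = 13 (W(Q) = 4 + 9 = 13)
M = 12 (M = 13 - 1 = 12)
M*(-1080) = 12*(-1080) = -12960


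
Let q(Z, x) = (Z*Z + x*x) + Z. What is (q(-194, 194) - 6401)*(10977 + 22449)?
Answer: 2295597402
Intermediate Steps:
q(Z, x) = Z + Z² + x² (q(Z, x) = (Z² + x²) + Z = Z + Z² + x²)
(q(-194, 194) - 6401)*(10977 + 22449) = ((-194 + (-194)² + 194²) - 6401)*(10977 + 22449) = ((-194 + 37636 + 37636) - 6401)*33426 = (75078 - 6401)*33426 = 68677*33426 = 2295597402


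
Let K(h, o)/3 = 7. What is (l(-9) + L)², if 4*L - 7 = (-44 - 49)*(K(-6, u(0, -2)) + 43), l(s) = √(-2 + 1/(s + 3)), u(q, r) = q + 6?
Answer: 106028971/48 - 5945*I*√78/12 ≈ 2.2089e+6 - 4375.4*I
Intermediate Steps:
u(q, r) = 6 + q
K(h, o) = 21 (K(h, o) = 3*7 = 21)
l(s) = √(-2 + 1/(3 + s))
L = -5945/4 (L = 7/4 + ((-44 - 49)*(21 + 43))/4 = 7/4 + (-93*64)/4 = 7/4 + (¼)*(-5952) = 7/4 - 1488 = -5945/4 ≈ -1486.3)
(l(-9) + L)² = (√((-5 - 2*(-9))/(3 - 9)) - 5945/4)² = (√((-5 + 18)/(-6)) - 5945/4)² = (√(-⅙*13) - 5945/4)² = (√(-13/6) - 5945/4)² = (I*√78/6 - 5945/4)² = (-5945/4 + I*√78/6)²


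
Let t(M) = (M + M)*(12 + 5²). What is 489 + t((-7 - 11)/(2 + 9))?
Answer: 4047/11 ≈ 367.91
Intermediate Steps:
t(M) = 74*M (t(M) = (2*M)*(12 + 25) = (2*M)*37 = 74*M)
489 + t((-7 - 11)/(2 + 9)) = 489 + 74*((-7 - 11)/(2 + 9)) = 489 + 74*(-18/11) = 489 - 1332/11 = 4047/11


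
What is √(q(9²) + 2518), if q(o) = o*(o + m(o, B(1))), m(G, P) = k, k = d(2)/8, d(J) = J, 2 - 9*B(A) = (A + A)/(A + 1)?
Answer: √36397/2 ≈ 95.390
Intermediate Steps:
B(A) = 2/9 - 2*A/(9*(1 + A)) (B(A) = 2/9 - (A + A)/(9*(A + 1)) = 2/9 - 2*A/(9*(1 + A)))
k = ¼ (k = 2/8 = 2*(⅛) = ¼ ≈ 0.25000)
m(G, P) = ¼
q(o) = o*(¼ + o) (q(o) = o*(o + ¼) = o*(¼ + o))
√(q(9²) + 2518) = √(9²*(¼ + 9²) + 2518) = √(81*(¼ + 81) + 2518) = √(81*(325/4) + 2518) = √(26325/4 + 2518) = √(36397/4) = √36397/2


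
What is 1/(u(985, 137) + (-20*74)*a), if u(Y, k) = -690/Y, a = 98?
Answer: -197/28573018 ≈ -6.8946e-6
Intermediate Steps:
1/(u(985, 137) + (-20*74)*a) = 1/(-690/985 - 20*74*98) = 1/(-690*1/985 - 1480*98) = 1/(-138/197 - 145040) = 1/(-28573018/197) = -197/28573018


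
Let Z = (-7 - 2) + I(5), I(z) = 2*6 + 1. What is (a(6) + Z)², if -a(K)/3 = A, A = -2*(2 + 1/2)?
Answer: 361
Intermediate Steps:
I(z) = 13 (I(z) = 12 + 1 = 13)
Z = 4 (Z = (-7 - 2) + 13 = -9 + 13 = 4)
A = -5 (A = -2*(2 + ½) = -2*5/2 = -5)
a(K) = 15 (a(K) = -3*(-5) = 15)
(a(6) + Z)² = (15 + 4)² = 19² = 361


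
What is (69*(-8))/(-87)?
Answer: 184/29 ≈ 6.3448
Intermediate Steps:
(69*(-8))/(-87) = -552*(-1/87) = 184/29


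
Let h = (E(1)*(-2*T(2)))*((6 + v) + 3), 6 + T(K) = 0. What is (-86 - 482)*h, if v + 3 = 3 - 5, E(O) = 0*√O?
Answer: 0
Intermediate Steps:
E(O) = 0
v = -5 (v = -3 + (3 - 5) = -3 - 2 = -5)
T(K) = -6 (T(K) = -6 + 0 = -6)
h = 0 (h = (0*(-2*(-6)))*((6 - 5) + 3) = (0*12)*(1 + 3) = 0*4 = 0)
(-86 - 482)*h = (-86 - 482)*0 = -568*0 = 0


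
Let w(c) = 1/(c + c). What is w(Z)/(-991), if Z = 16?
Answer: -1/31712 ≈ -3.1534e-5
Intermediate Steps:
w(c) = 1/(2*c)
w(Z)/(-991) = ((1/2)/16)/(-991) = ((1/2)*(1/16))*(-1/991) = (1/32)*(-1/991) = -1/31712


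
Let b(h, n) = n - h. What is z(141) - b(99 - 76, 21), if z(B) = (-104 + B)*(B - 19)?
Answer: 4516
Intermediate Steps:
z(B) = (-104 + B)*(-19 + B)
z(141) - b(99 - 76, 21) = (1976 + 141² - 123*141) - (21 - (99 - 76)) = (1976 + 19881 - 17343) - (21 - 1*23) = 4514 - (21 - 23) = 4514 - 1*(-2) = 4514 + 2 = 4516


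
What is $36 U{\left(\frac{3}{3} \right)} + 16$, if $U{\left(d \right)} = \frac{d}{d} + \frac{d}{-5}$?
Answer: $\frac{224}{5} \approx 44.8$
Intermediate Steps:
$U{\left(d \right)} = 1 - \frac{d}{5}$ ($U{\left(d \right)} = 1 + d \left(- \frac{1}{5}\right) = 1 - \frac{d}{5}$)
$36 U{\left(\frac{3}{3} \right)} + 16 = 36 \left(1 - \frac{3 \cdot \frac{1}{3}}{5}\right) + 16 = 36 \left(1 - \frac{1}{5}\right) + 16 = 36 \cdot \frac{4}{5} + 16 = \frac{144}{5} + 16 = \frac{224}{5}$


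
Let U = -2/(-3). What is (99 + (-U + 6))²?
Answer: 97969/9 ≈ 10885.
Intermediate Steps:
U = ⅔ (U = -2*(-⅓) = ⅔ ≈ 0.66667)
(99 + (-U + 6))² = (99 + (-1*⅔ + 6))² = (99 + (-⅔ + 6))² = (99 + 16/3)² = (313/3)² = 97969/9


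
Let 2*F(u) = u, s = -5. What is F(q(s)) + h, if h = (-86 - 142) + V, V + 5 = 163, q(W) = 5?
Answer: -135/2 ≈ -67.500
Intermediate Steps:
F(u) = u/2
V = 158 (V = -5 + 163 = 158)
h = -70 (h = (-86 - 142) + 158 = -228 + 158 = -70)
F(q(s)) + h = (1/2)*5 - 70 = 5/2 - 70 = -135/2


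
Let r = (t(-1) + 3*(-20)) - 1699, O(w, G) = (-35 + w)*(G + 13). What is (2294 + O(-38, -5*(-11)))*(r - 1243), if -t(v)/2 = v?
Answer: 8010000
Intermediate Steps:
t(v) = -2*v
O(w, G) = (-35 + w)*(13 + G)
r = -1757 (r = (-2*(-1) + 3*(-20)) - 1699 = (2 - 60) - 1699 = -58 - 1699 = -1757)
(2294 + O(-38, -5*(-11)))*(r - 1243) = (2294 + (-455 - (-175)*(-11) + 13*(-38) - 5*(-11)*(-38)))*(-1757 - 1243) = (2294 + (-455 - 35*55 - 494 + 55*(-38)))*(-3000) = (2294 + (-455 - 1925 - 494 - 2090))*(-3000) = (2294 - 4964)*(-3000) = -2670*(-3000) = 8010000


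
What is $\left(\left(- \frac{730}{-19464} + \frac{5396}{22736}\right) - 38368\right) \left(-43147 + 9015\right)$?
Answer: $\frac{646793928156566}{493899} \approx 1.3096 \cdot 10^{9}$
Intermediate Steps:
$\left(\left(- \frac{730}{-19464} + \frac{5396}{22736}\right) - 38368\right) \left(-43147 + 9015\right) = \left(\left(\left(-730\right) \left(- \frac{1}{19464}\right) + 5396 \cdot \frac{1}{22736}\right) - 38368\right) \left(-34132\right) = \left(\left(\frac{365}{9732} + \frac{1349}{5684}\right) - 38368\right) \left(-34132\right) = \left(\frac{1900391}{6914586} - 38368\right) \left(-34132\right) = \left(- \frac{265296935257}{6914586}\right) \left(-34132\right) = \frac{646793928156566}{493899}$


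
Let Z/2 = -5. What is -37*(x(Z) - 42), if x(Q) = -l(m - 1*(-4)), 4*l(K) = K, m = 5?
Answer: 6549/4 ≈ 1637.3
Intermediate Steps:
Z = -10 (Z = 2*(-5) = -10)
l(K) = K/4
x(Q) = -9/4 (x(Q) = -(5 - 1*(-4))/4 = -(5 + 4)/4 = -9/4)
-37*(x(Z) - 42) = -37*(-9/4 - 42) = -37*(-177/4) = 6549/4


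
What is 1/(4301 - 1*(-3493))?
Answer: 1/7794 ≈ 0.00012830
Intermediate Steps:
1/(4301 - 1*(-3493)) = 1/(4301 + 3493) = 1/7794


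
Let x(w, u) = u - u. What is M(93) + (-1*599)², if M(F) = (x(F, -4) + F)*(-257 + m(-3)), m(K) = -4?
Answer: 334528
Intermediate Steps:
x(w, u) = 0
M(F) = -261*F (M(F) = (0 + F)*(-257 - 4) = F*(-261) = -261*F)
M(93) + (-1*599)² = -261*93 + (-1*599)² = -24273 + (-599)² = -24273 + 358801 = 334528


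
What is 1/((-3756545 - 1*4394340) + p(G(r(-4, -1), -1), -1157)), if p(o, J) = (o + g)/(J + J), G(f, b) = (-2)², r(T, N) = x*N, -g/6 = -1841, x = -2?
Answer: -89/725429190 ≈ -1.2269e-7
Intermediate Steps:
g = 11046 (g = -6*(-1841) = 11046)
r(T, N) = -2*N
G(f, b) = 4
p(o, J) = (11046 + o)/(2*J) (p(o, J) = (o + 11046)/(J + J) = (11046 + o)/((2*J)) = (11046 + o)*(1/(2*J)) = (11046 + o)/(2*J))
1/((-3756545 - 1*4394340) + p(G(r(-4, -1), -1), -1157)) = 1/((-3756545 - 1*4394340) + (½)*(11046 + 4)/(-1157)) = 1/((-3756545 - 4394340) + (½)*(-1/1157)*11050) = 1/(-8150885 - 425/89) = 1/(-725429190/89) = -89/725429190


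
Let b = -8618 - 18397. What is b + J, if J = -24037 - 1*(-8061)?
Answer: -42991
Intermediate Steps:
b = -27015
J = -15976 (J = -24037 + 8061 = -15976)
b + J = -27015 - 15976 = -42991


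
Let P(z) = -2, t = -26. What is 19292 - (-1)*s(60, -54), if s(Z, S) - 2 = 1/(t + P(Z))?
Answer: 540231/28 ≈ 19294.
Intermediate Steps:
s(Z, S) = 55/28 (s(Z, S) = 2 + 1/(-26 - 2) = 2 + 1/(-28) = 2 - 1/28 = 55/28)
19292 - (-1)*s(60, -54) = 19292 - (-1)*55/28 = 19292 - 1*(-55/28) = 19292 + 55/28 = 540231/28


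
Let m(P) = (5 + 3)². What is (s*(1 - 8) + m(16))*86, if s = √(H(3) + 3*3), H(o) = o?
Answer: 5504 - 1204*√3 ≈ 3418.6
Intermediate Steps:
m(P) = 64 (m(P) = 8² = 64)
s = 2*√3 (s = √(3 + 3*3) = √(3 + 9) = √12 = 2*√3 ≈ 3.4641)
(s*(1 - 8) + m(16))*86 = ((2*√3)*(1 - 8) + 64)*86 = ((2*√3)*(-7) + 64)*86 = (-14*√3 + 64)*86 = (64 - 14*√3)*86 = 5504 - 1204*√3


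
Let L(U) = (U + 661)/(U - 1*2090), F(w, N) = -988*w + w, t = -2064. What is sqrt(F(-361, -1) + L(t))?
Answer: sqrt(6148338228874)/4154 ≈ 596.92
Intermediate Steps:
F(w, N) = -987*w
L(U) = (661 + U)/(-2090 + U) (L(U) = (661 + U)/(U - 2090) = (661 + U)/(-2090 + U))
sqrt(F(-361, -1) + L(t)) = sqrt(-987*(-361) + (661 - 2064)/(-2090 - 2064)) = sqrt(356307 - 1403/(-4154)) = sqrt(356307 - 1/4154*(-1403)) = sqrt(356307 + 1403/4154) = sqrt(1480100681/4154) = sqrt(6148338228874)/4154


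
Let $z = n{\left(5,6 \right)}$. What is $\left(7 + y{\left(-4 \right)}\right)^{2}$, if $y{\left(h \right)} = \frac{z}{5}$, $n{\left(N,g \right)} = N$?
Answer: $64$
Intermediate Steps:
$z = 5$
$y{\left(h \right)} = 1$ ($y{\left(h \right)} = \frac{5}{5} = 5 \cdot \frac{1}{5} = 1$)
$\left(7 + y{\left(-4 \right)}\right)^{2} = \left(7 + 1\right)^{2} = 8^{2} = 64$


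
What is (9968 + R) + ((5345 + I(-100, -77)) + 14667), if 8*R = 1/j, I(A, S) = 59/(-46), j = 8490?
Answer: 46831553183/1562160 ≈ 29979.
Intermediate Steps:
I(A, S) = -59/46 (I(A, S) = 59*(-1/46) = -59/46)
R = 1/67920 (R = (1/8)/8490 = (1/8)*(1/8490) = 1/67920 ≈ 1.4723e-5)
(9968 + R) + ((5345 + I(-100, -77)) + 14667) = (9968 + 1/67920) + ((5345 - 59/46) + 14667) = 677026561/67920 + (245811/46 + 14667) = 677026561/67920 + 920493/46 = 46831553183/1562160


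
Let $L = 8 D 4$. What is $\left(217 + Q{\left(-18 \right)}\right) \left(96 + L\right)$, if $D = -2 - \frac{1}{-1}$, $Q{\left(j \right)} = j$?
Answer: $12736$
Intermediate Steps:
$D = -1$ ($D = -2 - -1 = -2 + 1 = -1$)
$L = -32$ ($L = 8 \left(-1\right) 4 = \left(-8\right) 4 = -32$)
$\left(217 + Q{\left(-18 \right)}\right) \left(96 + L\right) = \left(217 - 18\right) \left(96 - 32\right) = 199 \cdot 64 = 12736$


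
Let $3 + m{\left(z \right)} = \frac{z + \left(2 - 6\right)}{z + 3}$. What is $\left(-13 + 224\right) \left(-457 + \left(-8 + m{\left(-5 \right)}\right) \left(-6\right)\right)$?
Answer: $-88198$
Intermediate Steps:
$m{\left(z \right)} = -3 + \frac{-4 + z}{3 + z}$ ($m{\left(z \right)} = -3 + \frac{z + \left(2 - 6\right)}{z + 3} = -3 + \frac{z + \left(2 - 6\right)}{3 + z} = -3 + \frac{z - 4}{3 + z} = -3 + \frac{-4 + z}{3 + z}$)
$\left(-13 + 224\right) \left(-457 + \left(-8 + m{\left(-5 \right)}\right) \left(-6\right)\right) = \left(-13 + 224\right) \left(-457 + \left(-8 + \frac{-13 - -10}{3 - 5}\right) \left(-6\right)\right) = 211 \left(-457 + \left(-8 + \frac{-13 + 10}{-2}\right) \left(-6\right)\right) = 211 \left(-457 + \left(-8 - - \frac{3}{2}\right) \left(-6\right)\right) = 211 \left(-457 + \left(-8 + \frac{3}{2}\right) \left(-6\right)\right) = 211 \left(-457 - -39\right) = 211 \left(-457 + 39\right) = 211 \left(-418\right) = -88198$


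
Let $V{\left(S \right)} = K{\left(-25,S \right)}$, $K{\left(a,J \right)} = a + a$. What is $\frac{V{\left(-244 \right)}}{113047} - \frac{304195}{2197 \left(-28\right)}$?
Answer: $\frac{34385256365}{6954199252} \approx 4.9445$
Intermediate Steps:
$K{\left(a,J \right)} = 2 a$
$V{\left(S \right)} = -50$ ($V{\left(S \right)} = 2 \left(-25\right) = -50$)
$\frac{V{\left(-244 \right)}}{113047} - \frac{304195}{2197 \left(-28\right)} = - \frac{50}{113047} - \frac{304195}{2197 \left(-28\right)} = \left(-50\right) \frac{1}{113047} - \frac{304195}{-61516} = - \frac{50}{113047} - - \frac{304195}{61516} = - \frac{50}{113047} + \frac{304195}{61516} = \frac{34385256365}{6954199252}$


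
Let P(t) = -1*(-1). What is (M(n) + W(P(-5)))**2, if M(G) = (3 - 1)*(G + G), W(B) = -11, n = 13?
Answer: 1681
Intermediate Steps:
P(t) = 1
M(G) = 4*G (M(G) = 2*(2*G) = 4*G)
(M(n) + W(P(-5)))**2 = (4*13 - 11)**2 = (52 - 11)**2 = 41**2 = 1681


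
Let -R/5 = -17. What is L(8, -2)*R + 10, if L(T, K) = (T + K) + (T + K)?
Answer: 1030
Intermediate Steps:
L(T, K) = 2*K + 2*T (L(T, K) = (K + T) + (K + T) = 2*K + 2*T)
R = 85 (R = -5*(-17) = 85)
L(8, -2)*R + 10 = (2*(-2) + 2*8)*85 + 10 = (-4 + 16)*85 + 10 = 12*85 + 10 = 1020 + 10 = 1030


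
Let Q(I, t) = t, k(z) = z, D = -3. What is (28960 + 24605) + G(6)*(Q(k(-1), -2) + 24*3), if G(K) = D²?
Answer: 54195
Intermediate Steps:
G(K) = 9 (G(K) = (-3)² = 9)
(28960 + 24605) + G(6)*(Q(k(-1), -2) + 24*3) = (28960 + 24605) + 9*(-2 + 24*3) = 53565 + 9*(-2 + 72) = 53565 + 9*70 = 53565 + 630 = 54195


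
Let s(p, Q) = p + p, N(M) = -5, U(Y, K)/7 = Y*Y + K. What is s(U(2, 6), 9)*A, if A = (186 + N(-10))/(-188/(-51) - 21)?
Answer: -1292340/883 ≈ -1463.6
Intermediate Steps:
U(Y, K) = 7*K + 7*Y² (U(Y, K) = 7*(Y*Y + K) = 7*(Y² + K) = 7*(K + Y²) = 7*K + 7*Y²)
s(p, Q) = 2*p
A = -9231/883 (A = (186 - 5)/(-188/(-51) - 21) = 181/(-188*(-1/51) - 21) = 181/(188/51 - 21) = 181/(-883/51) = 181*(-51/883) = -9231/883 ≈ -10.454)
s(U(2, 6), 9)*A = (2*(7*6 + 7*2²))*(-9231/883) = (2*(42 + 7*4))*(-9231/883) = (2*(42 + 28))*(-9231/883) = (2*70)*(-9231/883) = 140*(-9231/883) = -1292340/883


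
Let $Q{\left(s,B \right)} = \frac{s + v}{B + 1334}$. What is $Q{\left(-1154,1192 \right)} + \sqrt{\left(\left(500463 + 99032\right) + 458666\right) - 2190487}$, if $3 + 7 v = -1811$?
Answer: $- \frac{4946}{8841} + 3 i \sqrt{125814} \approx -0.55944 + 1064.1 i$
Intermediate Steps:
$v = - \frac{1814}{7}$ ($v = - \frac{3}{7} + \frac{1}{7} \left(-1811\right) = - \frac{3}{7} - \frac{1811}{7} = - \frac{1814}{7} \approx -259.14$)
$Q{\left(s,B \right)} = \frac{- \frac{1814}{7} + s}{1334 + B}$ ($Q{\left(s,B \right)} = \frac{s - \frac{1814}{7}}{B + 1334} = \frac{- \frac{1814}{7} + s}{1334 + B}$)
$Q{\left(-1154,1192 \right)} + \sqrt{\left(\left(500463 + 99032\right) + 458666\right) - 2190487} = \frac{- \frac{1814}{7} - 1154}{1334 + 1192} + \sqrt{\left(\left(500463 + 99032\right) + 458666\right) - 2190487} = \frac{1}{2526} \left(- \frac{9892}{7}\right) + \sqrt{\left(599495 + 458666\right) - 2190487} = \frac{1}{2526} \left(- \frac{9892}{7}\right) + \sqrt{1058161 - 2190487} = - \frac{4946}{8841} + \sqrt{-1132326} = - \frac{4946}{8841} + 3 i \sqrt{125814}$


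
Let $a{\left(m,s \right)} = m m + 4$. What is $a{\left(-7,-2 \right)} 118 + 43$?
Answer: $6297$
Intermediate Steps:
$a{\left(m,s \right)} = 4 + m^{2}$ ($a{\left(m,s \right)} = m^{2} + 4 = 4 + m^{2}$)
$a{\left(-7,-2 \right)} 118 + 43 = \left(4 + \left(-7\right)^{2}\right) 118 + 43 = \left(4 + 49\right) 118 + 43 = 53 \cdot 118 + 43 = 6254 + 43 = 6297$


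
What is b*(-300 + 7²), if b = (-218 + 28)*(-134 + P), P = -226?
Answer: -17168400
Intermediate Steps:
b = 68400 (b = (-218 + 28)*(-134 - 226) = -190*(-360) = 68400)
b*(-300 + 7²) = 68400*(-300 + 7²) = 68400*(-300 + 49) = 68400*(-251) = -17168400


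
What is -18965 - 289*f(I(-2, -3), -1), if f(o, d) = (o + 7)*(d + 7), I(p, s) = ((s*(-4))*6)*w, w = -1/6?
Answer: -10295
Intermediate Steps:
w = -⅙ (w = -1*⅙ = -⅙ ≈ -0.16667)
I(p, s) = 4*s (I(p, s) = ((s*(-4))*6)*(-⅙) = (-4*s*6)*(-⅙) = -24*s*(-⅙) = 4*s)
f(o, d) = (7 + d)*(7 + o) (f(o, d) = (7 + o)*(7 + d) = (7 + d)*(7 + o))
-18965 - 289*f(I(-2, -3), -1) = -18965 - 289*(49 + 7*(-1) + 7*(4*(-3)) - 4*(-3)) = -18965 - 289*(49 - 7 + 7*(-12) - 1*(-12)) = -18965 - 289*(49 - 7 - 84 + 12) = -18965 - 289*(-30) = -18965 - 1*(-8670) = -18965 + 8670 = -10295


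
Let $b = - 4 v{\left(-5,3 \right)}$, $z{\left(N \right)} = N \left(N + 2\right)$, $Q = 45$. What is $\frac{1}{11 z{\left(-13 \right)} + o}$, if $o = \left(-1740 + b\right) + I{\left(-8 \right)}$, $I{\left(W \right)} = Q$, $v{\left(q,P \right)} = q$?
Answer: $- \frac{1}{102} \approx -0.0098039$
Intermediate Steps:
$z{\left(N \right)} = N \left(2 + N\right)$
$I{\left(W \right)} = 45$
$b = 20$ ($b = \left(-4\right) \left(-5\right) = 20$)
$o = -1675$ ($o = \left(-1740 + 20\right) + 45 = -1720 + 45 = -1675$)
$\frac{1}{11 z{\left(-13 \right)} + o} = \frac{1}{11 \left(- 13 \left(2 - 13\right)\right) - 1675} = \frac{1}{11 \left(\left(-13\right) \left(-11\right)\right) - 1675} = \frac{1}{11 \cdot 143 - 1675} = \frac{1}{1573 - 1675} = \frac{1}{-102} = - \frac{1}{102}$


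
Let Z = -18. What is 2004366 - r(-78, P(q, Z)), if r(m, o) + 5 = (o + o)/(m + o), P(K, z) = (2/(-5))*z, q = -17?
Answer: 118257901/59 ≈ 2.0044e+6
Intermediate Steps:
P(K, z) = -2*z/5 (P(K, z) = (2*(-⅕))*z = -2*z/5)
r(m, o) = -5 + 2*o/(m + o) (r(m, o) = -5 + (o + o)/(m + o) = -5 + (2*o)/(m + o) = -5 + 2*o/(m + o))
2004366 - r(-78, P(q, Z)) = 2004366 - (-5*(-78) - (-6)*(-18)/5)/(-78 - ⅖*(-18)) = 2004366 - (390 - 3*36/5)/(-78 + 36/5) = 2004366 - (390 - 108/5)/(-354/5) = 2004366 - (-5)*1842/(354*5) = 2004366 - 1*(-307/59) = 2004366 + 307/59 = 118257901/59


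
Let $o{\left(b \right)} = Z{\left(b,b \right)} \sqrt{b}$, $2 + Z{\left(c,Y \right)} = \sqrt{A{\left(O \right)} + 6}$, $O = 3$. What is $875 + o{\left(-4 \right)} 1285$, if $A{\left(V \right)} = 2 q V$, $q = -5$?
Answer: $875 - 5140 i - 5140 \sqrt{6} \approx -11715.0 - 5140.0 i$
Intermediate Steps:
$A{\left(V \right)} = - 10 V$ ($A{\left(V \right)} = 2 \left(-5\right) V = - 10 V$)
$Z{\left(c,Y \right)} = -2 + 2 i \sqrt{6}$ ($Z{\left(c,Y \right)} = -2 + \sqrt{\left(-10\right) 3 + 6} = -2 + \sqrt{-30 + 6} = -2 + \sqrt{-24} = -2 + 2 i \sqrt{6}$)
$o{\left(b \right)} = \sqrt{b} \left(-2 + 2 i \sqrt{6}\right)$ ($o{\left(b \right)} = \left(-2 + 2 i \sqrt{6}\right) \sqrt{b} = \sqrt{b} \left(-2 + 2 i \sqrt{6}\right)$)
$875 + o{\left(-4 \right)} 1285 = 875 + 2 \sqrt{-4} \left(-1 + i \sqrt{6}\right) 1285 = 875 + 2 \cdot 2 i \left(-1 + i \sqrt{6}\right) 1285 = 875 + 4 i \left(-1 + i \sqrt{6}\right) 1285 = 875 + 5140 i \left(-1 + i \sqrt{6}\right)$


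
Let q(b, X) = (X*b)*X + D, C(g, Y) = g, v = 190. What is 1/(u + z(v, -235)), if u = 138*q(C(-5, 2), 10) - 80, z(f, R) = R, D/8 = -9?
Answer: -1/79251 ≈ -1.2618e-5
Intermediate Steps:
D = -72 (D = 8*(-9) = -72)
q(b, X) = -72 + b*X² (q(b, X) = (X*b)*X - 72 = b*X² - 72 = -72 + b*X²)
u = -79016 (u = 138*(-72 - 5*10²) - 80 = 138*(-72 - 5*100) - 80 = 138*(-72 - 500) - 80 = 138*(-572) - 80 = -78936 - 80 = -79016)
1/(u + z(v, -235)) = 1/(-79016 - 235) = 1/(-79251) = -1/79251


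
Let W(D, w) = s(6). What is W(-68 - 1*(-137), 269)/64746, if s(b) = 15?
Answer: 5/21582 ≈ 0.00023167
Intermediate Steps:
W(D, w) = 15
W(-68 - 1*(-137), 269)/64746 = 15/64746 = 15*(1/64746) = 5/21582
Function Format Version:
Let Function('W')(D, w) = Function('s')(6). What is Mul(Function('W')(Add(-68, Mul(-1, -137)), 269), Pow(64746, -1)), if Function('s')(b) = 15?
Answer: Rational(5, 21582) ≈ 0.00023167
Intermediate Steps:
Function('W')(D, w) = 15
Mul(Function('W')(Add(-68, Mul(-1, -137)), 269), Pow(64746, -1)) = Mul(15, Pow(64746, -1)) = Mul(15, Rational(1, 64746)) = Rational(5, 21582)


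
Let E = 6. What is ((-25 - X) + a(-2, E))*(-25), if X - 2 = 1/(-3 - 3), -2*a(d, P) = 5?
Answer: 2200/3 ≈ 733.33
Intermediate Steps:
a(d, P) = -5/2 (a(d, P) = -½*5 = -5/2)
X = 11/6 (X = 2 + 1/(-3 - 3) = 2 + 1/(-6) = 2 - ⅙ = 11/6 ≈ 1.8333)
((-25 - X) + a(-2, E))*(-25) = ((-25 - 1*11/6) - 5/2)*(-25) = ((-25 - 11/6) - 5/2)*(-25) = (-161/6 - 5/2)*(-25) = -88/3*(-25) = 2200/3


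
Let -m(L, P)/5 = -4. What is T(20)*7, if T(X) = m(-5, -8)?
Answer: 140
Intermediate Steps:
m(L, P) = 20 (m(L, P) = -5*(-4) = 20)
T(X) = 20
T(20)*7 = 20*7 = 140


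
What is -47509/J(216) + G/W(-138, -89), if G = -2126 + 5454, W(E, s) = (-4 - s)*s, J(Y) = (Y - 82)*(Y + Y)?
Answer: -552056849/437922720 ≈ -1.2606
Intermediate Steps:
J(Y) = 2*Y*(-82 + Y) (J(Y) = (-82 + Y)*(2*Y) = 2*Y*(-82 + Y))
W(E, s) = s*(-4 - s)
G = 3328
-47509/J(216) + G/W(-138, -89) = -47509*1/(432*(-82 + 216)) + 3328/((-1*(-89)*(4 - 89))) = -47509/(2*216*134) + 3328/((-1*(-89)*(-85))) = -47509/57888 + 3328/(-7565) = -47509*1/57888 + 3328*(-1/7565) = -47509/57888 - 3328/7565 = -552056849/437922720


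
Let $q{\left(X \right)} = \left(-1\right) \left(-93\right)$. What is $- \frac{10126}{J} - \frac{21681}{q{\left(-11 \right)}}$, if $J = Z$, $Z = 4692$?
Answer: $- \frac{17111495}{72726} \approx -235.29$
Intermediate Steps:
$q{\left(X \right)} = 93$
$J = 4692$
$- \frac{10126}{J} - \frac{21681}{q{\left(-11 \right)}} = - \frac{10126}{4692} - \frac{21681}{93} = \left(-10126\right) \frac{1}{4692} - \frac{7227}{31} = - \frac{5063}{2346} - \frac{7227}{31} = - \frac{17111495}{72726}$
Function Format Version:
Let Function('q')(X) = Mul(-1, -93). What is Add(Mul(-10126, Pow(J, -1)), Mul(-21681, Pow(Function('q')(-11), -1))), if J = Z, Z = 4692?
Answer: Rational(-17111495, 72726) ≈ -235.29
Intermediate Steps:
Function('q')(X) = 93
J = 4692
Add(Mul(-10126, Pow(J, -1)), Mul(-21681, Pow(Function('q')(-11), -1))) = Add(Mul(-10126, Pow(4692, -1)), Mul(-21681, Pow(93, -1))) = Add(Mul(-10126, Rational(1, 4692)), Mul(-21681, Rational(1, 93))) = Add(Rational(-5063, 2346), Rational(-7227, 31)) = Rational(-17111495, 72726)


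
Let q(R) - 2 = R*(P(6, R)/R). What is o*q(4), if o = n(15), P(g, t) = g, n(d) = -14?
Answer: -112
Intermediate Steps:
o = -14
q(R) = 8 (q(R) = 2 + R*(6/R) = 2 + 6 = 8)
o*q(4) = -14*8 = -112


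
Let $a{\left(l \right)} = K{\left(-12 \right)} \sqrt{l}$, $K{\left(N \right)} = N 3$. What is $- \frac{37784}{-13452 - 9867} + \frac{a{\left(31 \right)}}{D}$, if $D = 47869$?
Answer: $\frac{37784}{23319} - \frac{36 \sqrt{31}}{47869} \approx 1.6161$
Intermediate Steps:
$K{\left(N \right)} = 3 N$
$a{\left(l \right)} = - 36 \sqrt{l}$ ($a{\left(l \right)} = 3 \left(-12\right) \sqrt{l} = - 36 \sqrt{l}$)
$- \frac{37784}{-13452 - 9867} + \frac{a{\left(31 \right)}}{D} = - \frac{37784}{-13452 - 9867} + \frac{\left(-36\right) \sqrt{31}}{47869} = - \frac{37784}{-23319} + - 36 \sqrt{31} \cdot \frac{1}{47869} = \left(-37784\right) \left(- \frac{1}{23319}\right) - \frac{36 \sqrt{31}}{47869} = \frac{37784}{23319} - \frac{36 \sqrt{31}}{47869}$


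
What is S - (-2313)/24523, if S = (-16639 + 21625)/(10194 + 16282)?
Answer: 91755333/324635474 ≈ 0.28264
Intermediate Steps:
S = 2493/13238 (S = 4986/26476 = 4986*(1/26476) = 2493/13238 ≈ 0.18832)
S - (-2313)/24523 = 2493/13238 - (-2313)/24523 = 2493/13238 - 1*(-2313/24523) = 2493/13238 + 2313/24523 = 91755333/324635474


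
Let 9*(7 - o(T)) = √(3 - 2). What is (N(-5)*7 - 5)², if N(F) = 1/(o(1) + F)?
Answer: 484/289 ≈ 1.6747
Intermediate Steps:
o(T) = 62/9 (o(T) = 7 - √(3 - 2)/9 = 7 - √1/9 = 7 - ⅑*1 = 7 - ⅑ = 62/9)
N(F) = 1/(62/9 + F)
(N(-5)*7 - 5)² = ((9/(62 + 9*(-5)))*7 - 5)² = ((9/(62 - 45))*7 - 5)² = ((9/17)*7 - 5)² = (63/17 - 5)² = (-22/17)² = 484/289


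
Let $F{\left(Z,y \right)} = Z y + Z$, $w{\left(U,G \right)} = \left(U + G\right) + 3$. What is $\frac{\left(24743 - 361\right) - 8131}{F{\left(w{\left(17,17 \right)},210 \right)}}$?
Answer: $\frac{16251}{7807} \approx 2.0816$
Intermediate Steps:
$w{\left(U,G \right)} = 3 + G + U$ ($w{\left(U,G \right)} = \left(G + U\right) + 3 = 3 + G + U$)
$F{\left(Z,y \right)} = Z + Z y$
$\frac{\left(24743 - 361\right) - 8131}{F{\left(w{\left(17,17 \right)},210 \right)}} = \frac{\left(24743 - 361\right) - 8131}{\left(3 + 17 + 17\right) \left(1 + 210\right)} = \frac{24382 - 8131}{37 \cdot 211} = \frac{16251}{7807}$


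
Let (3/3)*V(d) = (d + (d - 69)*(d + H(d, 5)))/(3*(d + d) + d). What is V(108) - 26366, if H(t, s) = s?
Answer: -948961/36 ≈ -26360.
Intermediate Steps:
V(d) = (d + (-69 + d)*(5 + d))/(7*d) (V(d) = (d + (d - 69)*(d + 5))/(3*(d + d) + d) = (d + (-69 + d)*(5 + d))/(3*(2*d) + d) = (d + (-69 + d)*(5 + d))/(6*d + d) = (d + (-69 + d)*(5 + d))/((7*d)) = (d + (-69 + d)*(5 + d))*(1/(7*d)) = (d + (-69 + d)*(5 + d))/(7*d))
V(108) - 26366 = (⅐)*(-345 + 108*(-63 + 108))/108 - 26366 = (⅐)*(1/108)*(-345 + 108*45) - 26366 = (⅐)*(1/108)*(-345 + 4860) - 26366 = (⅐)*(1/108)*4515 - 26366 = 215/36 - 26366 = -948961/36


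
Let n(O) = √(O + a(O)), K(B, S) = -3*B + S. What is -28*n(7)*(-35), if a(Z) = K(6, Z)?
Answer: 1960*I ≈ 1960.0*I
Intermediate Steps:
K(B, S) = S - 3*B
a(Z) = -18 + Z (a(Z) = Z - 3*6 = Z - 18 = -18 + Z)
n(O) = √(-18 + 2*O) (n(O) = √(O + (-18 + O)) = √(-18 + 2*O))
-28*n(7)*(-35) = -28*√(-18 + 2*7)*(-35) = -28*√(-18 + 14)*(-35) = -56*I*(-35) = 1960*I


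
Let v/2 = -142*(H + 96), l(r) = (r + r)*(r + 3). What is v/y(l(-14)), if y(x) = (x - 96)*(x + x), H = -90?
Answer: -213/16324 ≈ -0.013048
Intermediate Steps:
l(r) = 2*r*(3 + r) (l(r) = (2*r)*(3 + r) = 2*r*(3 + r))
y(x) = 2*x*(-96 + x) (y(x) = (-96 + x)*(2*x) = 2*x*(-96 + x))
v = -1704 (v = 2*(-142*(-90 + 96)) = 2*(-142*6) = 2*(-852) = -1704)
v/y(l(-14)) = -1704*(-1/(56*(-96 + 2*(-14)*(3 - 14))*(3 - 14))) = -1704*1/(616*(-96 + 2*(-14)*(-11))) = -1704*1/(616*(-96 + 308)) = -1704/(2*308*212) = -1704/130592 = -1704*1/130592 = -213/16324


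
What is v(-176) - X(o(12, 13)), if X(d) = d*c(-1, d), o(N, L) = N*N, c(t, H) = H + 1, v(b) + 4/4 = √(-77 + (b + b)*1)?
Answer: -20881 + I*√429 ≈ -20881.0 + 20.712*I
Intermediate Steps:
v(b) = -1 + √(-77 + 2*b) (v(b) = -1 + √(-77 + (b + b)*1) = -1 + √(-77 + (2*b)*1) = -1 + √(-77 + 2*b))
c(t, H) = 1 + H
o(N, L) = N²
X(d) = d*(1 + d)
v(-176) - X(o(12, 13)) = (-1 + √(-77 + 2*(-176))) - 12²*(1 + 12²) = (-1 + √(-77 - 352)) - 144*(1 + 144) = (-1 + √(-429)) - 144*145 = (-1 + I*√429) - 1*20880 = (-1 + I*√429) - 20880 = -20881 + I*√429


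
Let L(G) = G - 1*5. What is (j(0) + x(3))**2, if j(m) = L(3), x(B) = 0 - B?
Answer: 25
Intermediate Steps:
x(B) = -B
L(G) = -5 + G (L(G) = G - 5 = -5 + G)
j(m) = -2 (j(m) = -5 + 3 = -2)
(j(0) + x(3))**2 = (-2 - 1*3)**2 = (-2 - 3)**2 = (-5)**2 = 25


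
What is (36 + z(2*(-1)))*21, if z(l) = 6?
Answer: 882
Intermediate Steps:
(36 + z(2*(-1)))*21 = (36 + 6)*21 = 42*21 = 882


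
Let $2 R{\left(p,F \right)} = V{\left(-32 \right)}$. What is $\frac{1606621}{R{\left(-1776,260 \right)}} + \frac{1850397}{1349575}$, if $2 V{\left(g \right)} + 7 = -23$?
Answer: $- \frac{867296663239}{4048725} \approx -2.1421 \cdot 10^{5}$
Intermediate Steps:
$V{\left(g \right)} = -15$ ($V{\left(g \right)} = - \frac{7}{2} + \frac{1}{2} \left(-23\right) = - \frac{7}{2} - \frac{23}{2} = -15$)
$R{\left(p,F \right)} = - \frac{15}{2}$ ($R{\left(p,F \right)} = \frac{1}{2} \left(-15\right) = - \frac{15}{2}$)
$\frac{1606621}{R{\left(-1776,260 \right)}} + \frac{1850397}{1349575} = \frac{1606621}{- \frac{15}{2}} + \frac{1850397}{1349575} = 1606621 \left(- \frac{2}{15}\right) + 1850397 \cdot \frac{1}{1349575} = - \frac{3213242}{15} + \frac{1850397}{1349575} = - \frac{867296663239}{4048725}$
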